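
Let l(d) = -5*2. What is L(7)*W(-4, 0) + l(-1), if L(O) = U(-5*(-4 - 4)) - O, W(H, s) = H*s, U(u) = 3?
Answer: -10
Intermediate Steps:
l(d) = -10
L(O) = 3 - O
L(7)*W(-4, 0) + l(-1) = (3 - 1*7)*(-4*0) - 10 = (3 - 7)*0 - 10 = -4*0 - 10 = 0 - 10 = -10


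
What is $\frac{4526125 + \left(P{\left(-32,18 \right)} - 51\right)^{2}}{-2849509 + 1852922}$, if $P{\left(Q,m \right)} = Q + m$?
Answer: $- \frac{4530350}{996587} \approx -4.5459$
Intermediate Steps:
$\frac{4526125 + \left(P{\left(-32,18 \right)} - 51\right)^{2}}{-2849509 + 1852922} = \frac{4526125 + \left(\left(-32 + 18\right) - 51\right)^{2}}{-2849509 + 1852922} = \frac{4526125 + \left(-14 - 51\right)^{2}}{-996587} = \left(4526125 + \left(-65\right)^{2}\right) \left(- \frac{1}{996587}\right) = \left(4526125 + 4225\right) \left(- \frac{1}{996587}\right) = 4530350 \left(- \frac{1}{996587}\right) = - \frac{4530350}{996587}$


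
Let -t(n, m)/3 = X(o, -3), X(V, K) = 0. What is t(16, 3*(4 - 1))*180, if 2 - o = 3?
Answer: 0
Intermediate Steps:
o = -1 (o = 2 - 1*3 = 2 - 3 = -1)
t(n, m) = 0 (t(n, m) = -3*0 = 0)
t(16, 3*(4 - 1))*180 = 0*180 = 0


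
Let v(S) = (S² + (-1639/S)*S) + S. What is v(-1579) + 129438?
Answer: 2619461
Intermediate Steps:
v(S) = -1639 + S + S² (v(S) = (S² - 1639) + S = (-1639 + S²) + S = -1639 + S + S²)
v(-1579) + 129438 = (-1639 - 1579 + (-1579)²) + 129438 = (-1639 - 1579 + 2493241) + 129438 = 2490023 + 129438 = 2619461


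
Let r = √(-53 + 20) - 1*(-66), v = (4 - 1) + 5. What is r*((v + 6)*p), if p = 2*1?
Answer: 1848 + 28*I*√33 ≈ 1848.0 + 160.85*I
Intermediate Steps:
p = 2
v = 8 (v = 3 + 5 = 8)
r = 66 + I*√33 (r = √(-33) + 66 = I*√33 + 66 = 66 + I*√33 ≈ 66.0 + 5.7446*I)
r*((v + 6)*p) = (66 + I*√33)*((8 + 6)*2) = (66 + I*√33)*(14*2) = (66 + I*√33)*28 = 1848 + 28*I*√33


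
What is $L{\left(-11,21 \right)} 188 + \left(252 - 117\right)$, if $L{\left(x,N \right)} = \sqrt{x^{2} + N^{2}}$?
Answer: $135 + 188 \sqrt{562} \approx 4591.8$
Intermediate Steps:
$L{\left(x,N \right)} = \sqrt{N^{2} + x^{2}}$
$L{\left(-11,21 \right)} 188 + \left(252 - 117\right) = \sqrt{21^{2} + \left(-11\right)^{2}} \cdot 188 + \left(252 - 117\right) = \sqrt{441 + 121} \cdot 188 + 135 = \sqrt{562} \cdot 188 + 135 = 188 \sqrt{562} + 135 = 135 + 188 \sqrt{562}$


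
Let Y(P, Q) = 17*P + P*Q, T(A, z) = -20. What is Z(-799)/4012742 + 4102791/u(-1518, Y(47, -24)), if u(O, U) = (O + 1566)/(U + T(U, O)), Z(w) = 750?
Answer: -957623529203963/32101936 ≈ -2.9831e+7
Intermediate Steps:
u(O, U) = (1566 + O)/(-20 + U) (u(O, U) = (O + 1566)/(U - 20) = (1566 + O)/(-20 + U))
Z(-799)/4012742 + 4102791/u(-1518, Y(47, -24)) = 750/4012742 + 4102791/(((1566 - 1518)/(-20 + 47*(17 - 24)))) = 750*(1/4012742) + 4102791/((48/(-20 + 47*(-7)))) = 375/2006371 + 4102791/((48/(-20 - 329))) = 375/2006371 + 4102791/((48/(-349))) = 375/2006371 + 4102791/((-1/349*48)) = 375/2006371 + 4102791/(-48/349) = 375/2006371 + 4102791*(-349/48) = 375/2006371 - 477291353/16 = -957623529203963/32101936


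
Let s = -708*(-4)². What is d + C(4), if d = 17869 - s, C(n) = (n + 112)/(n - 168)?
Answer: 1197048/41 ≈ 29196.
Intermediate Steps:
C(n) = (112 + n)/(-168 + n)
s = -11328 (s = -708*16 = -11328)
d = 29197 (d = 17869 - 1*(-11328) = 17869 + 11328 = 29197)
d + C(4) = 29197 + (112 + 4)/(-168 + 4) = 29197 + 116/(-164) = 29197 - 1/164*116 = 29197 - 29/41 = 1197048/41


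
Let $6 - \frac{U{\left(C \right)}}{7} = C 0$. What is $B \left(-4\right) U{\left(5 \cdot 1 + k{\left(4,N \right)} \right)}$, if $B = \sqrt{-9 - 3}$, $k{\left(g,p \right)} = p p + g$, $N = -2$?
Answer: $- 336 i \sqrt{3} \approx - 581.97 i$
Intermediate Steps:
$k{\left(g,p \right)} = g + p^{2}$ ($k{\left(g,p \right)} = p^{2} + g = g + p^{2}$)
$B = 2 i \sqrt{3}$ ($B = \sqrt{-12} = 2 i \sqrt{3} \approx 3.4641 i$)
$U{\left(C \right)} = 42$ ($U{\left(C \right)} = 42 - 7 C 0 = 42 - 0 = 42 + 0 = 42$)
$B \left(-4\right) U{\left(5 \cdot 1 + k{\left(4,N \right)} \right)} = 2 i \sqrt{3} \left(-4\right) 42 = - 8 i \sqrt{3} \cdot 42 = - 336 i \sqrt{3}$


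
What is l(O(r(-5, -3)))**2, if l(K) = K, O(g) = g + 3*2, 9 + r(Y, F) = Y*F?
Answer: 144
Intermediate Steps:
r(Y, F) = -9 + F*Y (r(Y, F) = -9 + Y*F = -9 + F*Y)
O(g) = 6 + g (O(g) = g + 6 = 6 + g)
l(O(r(-5, -3)))**2 = (6 + (-9 - 3*(-5)))**2 = (6 + (-9 + 15))**2 = (6 + 6)**2 = 12**2 = 144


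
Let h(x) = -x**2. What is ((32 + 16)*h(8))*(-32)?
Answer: 98304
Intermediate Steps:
((32 + 16)*h(8))*(-32) = ((32 + 16)*(-1*8**2))*(-32) = (48*(-1*64))*(-32) = (48*(-64))*(-32) = -3072*(-32) = 98304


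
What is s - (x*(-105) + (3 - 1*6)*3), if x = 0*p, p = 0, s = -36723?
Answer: -36714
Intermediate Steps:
x = 0 (x = 0*0 = 0)
s - (x*(-105) + (3 - 1*6)*3) = -36723 - (0*(-105) + (3 - 1*6)*3) = -36723 - (0 + (3 - 6)*3) = -36723 - (0 - 3*3) = -36723 - (0 - 9) = -36723 - 1*(-9) = -36723 + 9 = -36714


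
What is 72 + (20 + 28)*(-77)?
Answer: -3624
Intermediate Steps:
72 + (20 + 28)*(-77) = 72 + 48*(-77) = 72 - 3696 = -3624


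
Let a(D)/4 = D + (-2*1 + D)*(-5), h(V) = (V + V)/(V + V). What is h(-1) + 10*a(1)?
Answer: 241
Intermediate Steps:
h(V) = 1 (h(V) = (2*V)/((2*V)) = (2*V)*(1/(2*V)) = 1)
a(D) = 40 - 16*D (a(D) = 4*(D + (-2*1 + D)*(-5)) = 4*(D + (-2 + D)*(-5)) = 4*(D + (10 - 5*D)) = 4*(10 - 4*D) = 40 - 16*D)
h(-1) + 10*a(1) = 1 + 10*(40 - 16*1) = 1 + 10*(40 - 16) = 1 + 10*24 = 1 + 240 = 241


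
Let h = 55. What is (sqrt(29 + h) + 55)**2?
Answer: 3109 + 220*sqrt(21) ≈ 4117.2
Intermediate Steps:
(sqrt(29 + h) + 55)**2 = (sqrt(29 + 55) + 55)**2 = (sqrt(84) + 55)**2 = (2*sqrt(21) + 55)**2 = (55 + 2*sqrt(21))**2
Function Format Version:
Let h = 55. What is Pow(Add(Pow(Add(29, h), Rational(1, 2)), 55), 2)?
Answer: Add(3109, Mul(220, Pow(21, Rational(1, 2)))) ≈ 4117.2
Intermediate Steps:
Pow(Add(Pow(Add(29, h), Rational(1, 2)), 55), 2) = Pow(Add(Pow(Add(29, 55), Rational(1, 2)), 55), 2) = Pow(Add(Pow(84, Rational(1, 2)), 55), 2) = Pow(Add(Mul(2, Pow(21, Rational(1, 2))), 55), 2) = Pow(Add(55, Mul(2, Pow(21, Rational(1, 2)))), 2)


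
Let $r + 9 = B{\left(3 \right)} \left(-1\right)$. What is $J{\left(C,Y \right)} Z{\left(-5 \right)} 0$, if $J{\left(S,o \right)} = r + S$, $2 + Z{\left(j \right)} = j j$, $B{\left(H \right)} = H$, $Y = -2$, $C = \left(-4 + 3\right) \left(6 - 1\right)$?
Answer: $0$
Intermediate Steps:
$C = -5$ ($C = \left(-1\right) 5 = -5$)
$Z{\left(j \right)} = -2 + j^{2}$ ($Z{\left(j \right)} = -2 + j j = -2 + j^{2}$)
$r = -12$ ($r = -9 + 3 \left(-1\right) = -9 - 3 = -12$)
$J{\left(S,o \right)} = -12 + S$
$J{\left(C,Y \right)} Z{\left(-5 \right)} 0 = \left(-12 - 5\right) \left(-2 + \left(-5\right)^{2}\right) 0 = - 17 \left(-2 + 25\right) 0 = \left(-17\right) 23 \cdot 0 = \left(-391\right) 0 = 0$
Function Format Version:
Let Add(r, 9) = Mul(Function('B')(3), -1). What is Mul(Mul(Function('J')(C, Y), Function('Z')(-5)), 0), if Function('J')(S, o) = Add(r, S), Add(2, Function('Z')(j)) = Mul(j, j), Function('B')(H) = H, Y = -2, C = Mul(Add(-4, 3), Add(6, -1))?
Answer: 0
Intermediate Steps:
C = -5 (C = Mul(-1, 5) = -5)
Function('Z')(j) = Add(-2, Pow(j, 2)) (Function('Z')(j) = Add(-2, Mul(j, j)) = Add(-2, Pow(j, 2)))
r = -12 (r = Add(-9, Mul(3, -1)) = Add(-9, -3) = -12)
Function('J')(S, o) = Add(-12, S)
Mul(Mul(Function('J')(C, Y), Function('Z')(-5)), 0) = Mul(Mul(Add(-12, -5), Add(-2, Pow(-5, 2))), 0) = Mul(Mul(-17, Add(-2, 25)), 0) = Mul(Mul(-17, 23), 0) = Mul(-391, 0) = 0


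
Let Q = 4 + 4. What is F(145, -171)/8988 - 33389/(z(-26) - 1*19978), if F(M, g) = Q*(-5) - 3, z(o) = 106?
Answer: 24937153/14884128 ≈ 1.6754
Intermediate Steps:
Q = 8
F(M, g) = -43 (F(M, g) = 8*(-5) - 3 = -40 - 3 = -43)
F(145, -171)/8988 - 33389/(z(-26) - 1*19978) = -43/8988 - 33389/(106 - 1*19978) = -43*1/8988 - 33389/(106 - 19978) = -43/8988 - 33389/(-19872) = -43/8988 - 33389*(-1/19872) = -43/8988 + 33389/19872 = 24937153/14884128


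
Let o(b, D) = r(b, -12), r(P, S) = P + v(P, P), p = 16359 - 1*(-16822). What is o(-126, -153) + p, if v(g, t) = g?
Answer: 32929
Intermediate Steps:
p = 33181 (p = 16359 + 16822 = 33181)
r(P, S) = 2*P (r(P, S) = P + P = 2*P)
o(b, D) = 2*b
o(-126, -153) + p = 2*(-126) + 33181 = -252 + 33181 = 32929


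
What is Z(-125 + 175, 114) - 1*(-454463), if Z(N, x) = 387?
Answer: 454850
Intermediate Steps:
Z(-125 + 175, 114) - 1*(-454463) = 387 - 1*(-454463) = 387 + 454463 = 454850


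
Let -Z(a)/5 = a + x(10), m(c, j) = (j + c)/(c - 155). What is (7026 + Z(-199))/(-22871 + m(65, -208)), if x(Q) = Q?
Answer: -717390/2058247 ≈ -0.34854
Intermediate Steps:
m(c, j) = (c + j)/(-155 + c)
Z(a) = -50 - 5*a (Z(a) = -5*(a + 10) = -5*(10 + a) = -50 - 5*a)
(7026 + Z(-199))/(-22871 + m(65, -208)) = (7026 + (-50 - 5*(-199)))/(-22871 + (65 - 208)/(-155 + 65)) = (7026 + (-50 + 995))/(-22871 - 143/(-90)) = (7026 + 945)/(-22871 - 1/90*(-143)) = 7971/(-22871 + 143/90) = 7971/(-2058247/90) = 7971*(-90/2058247) = -717390/2058247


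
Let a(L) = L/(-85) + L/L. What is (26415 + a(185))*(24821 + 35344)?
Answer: 27016190775/17 ≈ 1.5892e+9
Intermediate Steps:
a(L) = 1 - L/85 (a(L) = L*(-1/85) + 1 = -L/85 + 1 = 1 - L/85)
(26415 + a(185))*(24821 + 35344) = (26415 + (1 - 1/85*185))*(24821 + 35344) = (26415 + (1 - 37/17))*60165 = (26415 - 20/17)*60165 = (449035/17)*60165 = 27016190775/17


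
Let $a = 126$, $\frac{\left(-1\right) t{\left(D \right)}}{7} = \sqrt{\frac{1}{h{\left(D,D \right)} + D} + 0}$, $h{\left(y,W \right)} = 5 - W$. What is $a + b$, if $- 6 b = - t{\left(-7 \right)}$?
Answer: $126 - \frac{7 \sqrt{5}}{30} \approx 125.48$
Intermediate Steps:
$t{\left(D \right)} = - \frac{7 \sqrt{5}}{5}$ ($t{\left(D \right)} = - 7 \sqrt{\frac{1}{\left(5 - D\right) + D} + 0} = - 7 \sqrt{\frac{1}{5} + 0} = - \frac{7}{\sqrt{5}} = - 7 \frac{\sqrt{5}}{5} = - \frac{7 \sqrt{5}}{5}$)
$b = - \frac{7 \sqrt{5}}{30}$ ($b = - \frac{\left(-1\right) \left(- \frac{7 \sqrt{5}}{5}\right)}{6} = - \frac{\frac{7}{5} \sqrt{5}}{6} = - \frac{7 \sqrt{5}}{30} \approx -0.52175$)
$a + b = 126 - \frac{7 \sqrt{5}}{30}$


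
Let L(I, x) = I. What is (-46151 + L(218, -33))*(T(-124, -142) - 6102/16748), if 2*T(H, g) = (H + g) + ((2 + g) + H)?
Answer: 102070521213/8374 ≈ 1.2189e+7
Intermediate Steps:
T(H, g) = 1 + H + g (T(H, g) = ((H + g) + ((2 + g) + H))/2 = ((H + g) + (2 + H + g))/2 = (2 + 2*H + 2*g)/2 = 1 + H + g)
(-46151 + L(218, -33))*(T(-124, -142) - 6102/16748) = (-46151 + 218)*((1 - 124 - 142) - 6102/16748) = -45933*(-265 - 6102*1/16748) = -45933*(-265 - 3051/8374) = -45933*(-2222161/8374) = 102070521213/8374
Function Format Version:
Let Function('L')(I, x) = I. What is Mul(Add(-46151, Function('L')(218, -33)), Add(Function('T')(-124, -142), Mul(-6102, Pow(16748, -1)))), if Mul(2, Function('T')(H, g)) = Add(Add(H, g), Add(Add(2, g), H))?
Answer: Rational(102070521213, 8374) ≈ 1.2189e+7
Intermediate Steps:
Function('T')(H, g) = Add(1, H, g) (Function('T')(H, g) = Mul(Rational(1, 2), Add(Add(H, g), Add(Add(2, g), H))) = Mul(Rational(1, 2), Add(Add(H, g), Add(2, H, g))) = Mul(Rational(1, 2), Add(2, Mul(2, H), Mul(2, g))) = Add(1, H, g))
Mul(Add(-46151, Function('L')(218, -33)), Add(Function('T')(-124, -142), Mul(-6102, Pow(16748, -1)))) = Mul(Add(-46151, 218), Add(Add(1, -124, -142), Mul(-6102, Pow(16748, -1)))) = Mul(-45933, Add(-265, Mul(-6102, Rational(1, 16748)))) = Mul(-45933, Add(-265, Rational(-3051, 8374))) = Mul(-45933, Rational(-2222161, 8374)) = Rational(102070521213, 8374)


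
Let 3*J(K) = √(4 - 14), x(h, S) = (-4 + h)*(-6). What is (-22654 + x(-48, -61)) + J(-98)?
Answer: -22342 + I*√10/3 ≈ -22342.0 + 1.0541*I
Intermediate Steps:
x(h, S) = 24 - 6*h
J(K) = I*√10/3 (J(K) = √(4 - 14)/3 = √(-10)/3 = (I*√10)/3 = I*√10/3)
(-22654 + x(-48, -61)) + J(-98) = (-22654 + (24 - 6*(-48))) + I*√10/3 = (-22654 + (24 + 288)) + I*√10/3 = (-22654 + 312) + I*√10/3 = -22342 + I*√10/3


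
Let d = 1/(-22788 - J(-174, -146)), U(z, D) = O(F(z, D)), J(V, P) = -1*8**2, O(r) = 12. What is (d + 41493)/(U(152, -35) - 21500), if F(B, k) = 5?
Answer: -942886931/488293312 ≈ -1.9310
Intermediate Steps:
J(V, P) = -64 (J(V, P) = -1*64 = -64)
U(z, D) = 12
d = -1/22724 (d = 1/(-22788 - 1*(-64)) = 1/(-22788 + 64) = 1/(-22724) = -1/22724 ≈ -4.4006e-5)
(d + 41493)/(U(152, -35) - 21500) = (-1/22724 + 41493)/(12 - 21500) = (942886931/22724)/(-21488) = (942886931/22724)*(-1/21488) = -942886931/488293312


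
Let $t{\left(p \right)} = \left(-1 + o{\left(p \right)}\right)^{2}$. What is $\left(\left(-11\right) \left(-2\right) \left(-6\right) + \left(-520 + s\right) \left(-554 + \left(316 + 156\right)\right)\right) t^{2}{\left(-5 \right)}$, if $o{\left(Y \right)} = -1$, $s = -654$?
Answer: $1538176$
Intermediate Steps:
$t{\left(p \right)} = 4$ ($t{\left(p \right)} = \left(-1 - 1\right)^{2} = \left(-2\right)^{2} = 4$)
$\left(\left(-11\right) \left(-2\right) \left(-6\right) + \left(-520 + s\right) \left(-554 + \left(316 + 156\right)\right)\right) t^{2}{\left(-5 \right)} = \left(\left(-11\right) \left(-2\right) \left(-6\right) + \left(-520 - 654\right) \left(-554 + \left(316 + 156\right)\right)\right) 4^{2} = \left(22 \left(-6\right) - 1174 \left(-554 + 472\right)\right) 16 = \left(-132 - -96268\right) 16 = \left(-132 + 96268\right) 16 = 96136 \cdot 16 = 1538176$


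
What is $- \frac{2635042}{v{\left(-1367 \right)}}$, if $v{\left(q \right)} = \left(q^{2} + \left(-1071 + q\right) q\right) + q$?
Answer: $- \frac{1317521}{2600034} \approx -0.50673$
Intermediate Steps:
$v{\left(q \right)} = q + q^{2} + q \left(-1071 + q\right)$ ($v{\left(q \right)} = \left(q^{2} + q \left(-1071 + q\right)\right) + q = q + q^{2} + q \left(-1071 + q\right)$)
$- \frac{2635042}{v{\left(-1367 \right)}} = - \frac{2635042}{2 \left(-1367\right) \left(-535 - 1367\right)} = - \frac{2635042}{2 \left(-1367\right) \left(-1902\right)} = - \frac{2635042}{5200068} = \left(-2635042\right) \frac{1}{5200068} = - \frac{1317521}{2600034}$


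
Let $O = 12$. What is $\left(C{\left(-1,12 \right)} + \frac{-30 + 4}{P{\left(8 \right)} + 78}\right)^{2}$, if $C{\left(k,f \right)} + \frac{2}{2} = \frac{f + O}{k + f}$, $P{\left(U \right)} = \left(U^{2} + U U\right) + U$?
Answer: $\frac{1557504}{1385329} \approx 1.1243$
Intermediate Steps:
$P{\left(U \right)} = U + 2 U^{2}$ ($P{\left(U \right)} = \left(U^{2} + U^{2}\right) + U = 2 U^{2} + U = U + 2 U^{2}$)
$C{\left(k,f \right)} = -1 + \frac{12 + f}{f + k}$ ($C{\left(k,f \right)} = -1 + \frac{f + 12}{k + f} = -1 + \frac{12 + f}{f + k}$)
$\left(C{\left(-1,12 \right)} + \frac{-30 + 4}{P{\left(8 \right)} + 78}\right)^{2} = \left(\frac{12 - -1}{12 - 1} + \frac{-30 + 4}{8 \left(1 + 2 \cdot 8\right) + 78}\right)^{2} = \left(\frac{12 + 1}{11} - \frac{26}{8 \left(1 + 16\right) + 78}\right)^{2} = \left(\frac{1}{11} \cdot 13 - \frac{26}{8 \cdot 17 + 78}\right)^{2} = \left(\frac{13}{11} - \frac{26}{136 + 78}\right)^{2} = \left(\frac{13}{11} - \frac{26}{214}\right)^{2} = \left(\frac{13}{11} - \frac{13}{107}\right)^{2} = \left(\frac{1248}{1177}\right)^{2} = \frac{1557504}{1385329}$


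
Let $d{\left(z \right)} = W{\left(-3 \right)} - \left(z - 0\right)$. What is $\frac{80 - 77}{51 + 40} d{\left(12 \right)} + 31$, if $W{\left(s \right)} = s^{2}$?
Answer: $\frac{2812}{91} \approx 30.901$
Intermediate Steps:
$d{\left(z \right)} = 9 - z$ ($d{\left(z \right)} = \left(-3\right)^{2} - \left(z - 0\right) = 9 - \left(z + 0\right) = 9 - z$)
$\frac{80 - 77}{51 + 40} d{\left(12 \right)} + 31 = \frac{80 - 77}{51 + 40} \left(9 - 12\right) + 31 = \frac{3}{91} \left(9 - 12\right) + 31 = 3 \cdot \frac{1}{91} \left(-3\right) + 31 = \frac{3}{91} \left(-3\right) + 31 = - \frac{9}{91} + 31 = \frac{2812}{91}$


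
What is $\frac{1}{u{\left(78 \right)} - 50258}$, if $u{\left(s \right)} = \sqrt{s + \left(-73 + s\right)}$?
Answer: $- \frac{50258}{2525866481} - \frac{\sqrt{83}}{2525866481} \approx -1.9901 \cdot 10^{-5}$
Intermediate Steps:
$u{\left(s \right)} = \sqrt{-73 + 2 s}$
$\frac{1}{u{\left(78 \right)} - 50258} = \frac{1}{\sqrt{-73 + 2 \cdot 78} - 50258} = \frac{1}{\sqrt{-73 + 156} - 50258} = \frac{1}{\sqrt{83} - 50258} = \frac{1}{-50258 + \sqrt{83}}$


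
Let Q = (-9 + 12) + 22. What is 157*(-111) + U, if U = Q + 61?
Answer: -17341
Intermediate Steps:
Q = 25 (Q = 3 + 22 = 25)
U = 86 (U = 25 + 61 = 86)
157*(-111) + U = 157*(-111) + 86 = -17427 + 86 = -17341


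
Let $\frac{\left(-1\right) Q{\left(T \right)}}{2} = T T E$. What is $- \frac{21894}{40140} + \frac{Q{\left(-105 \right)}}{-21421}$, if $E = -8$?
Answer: $- \frac{1258281229}{143306490} \approx -8.7803$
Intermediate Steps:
$Q{\left(T \right)} = 16 T^{2}$ ($Q{\left(T \right)} = - 2 T T \left(-8\right) = - 2 T^{2} \left(-8\right) = - 2 \left(- 8 T^{2}\right) = 16 T^{2}$)
$- \frac{21894}{40140} + \frac{Q{\left(-105 \right)}}{-21421} = - \frac{21894}{40140} + \frac{16 \left(-105\right)^{2}}{-21421} = \left(-21894\right) \frac{1}{40140} + 16 \cdot 11025 \left(- \frac{1}{21421}\right) = - \frac{3649}{6690} + 176400 \left(- \frac{1}{21421}\right) = - \frac{3649}{6690} - \frac{176400}{21421} = - \frac{1258281229}{143306490}$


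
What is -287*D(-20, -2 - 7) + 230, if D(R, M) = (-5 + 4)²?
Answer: -57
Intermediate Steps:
D(R, M) = 1 (D(R, M) = (-1)² = 1)
-287*D(-20, -2 - 7) + 230 = -287*1 + 230 = -287 + 230 = -57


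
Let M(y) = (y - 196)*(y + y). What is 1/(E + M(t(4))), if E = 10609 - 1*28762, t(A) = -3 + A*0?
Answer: -1/16959 ≈ -5.8966e-5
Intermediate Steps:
t(A) = -3 (t(A) = -3 + 0 = -3)
M(y) = 2*y*(-196 + y) (M(y) = (-196 + y)*(2*y) = 2*y*(-196 + y))
E = -18153 (E = 10609 - 28762 = -18153)
1/(E + M(t(4))) = 1/(-18153 + 2*(-3)*(-196 - 3)) = 1/(-18153 + 2*(-3)*(-199)) = 1/(-18153 + 1194) = 1/(-16959) = -1/16959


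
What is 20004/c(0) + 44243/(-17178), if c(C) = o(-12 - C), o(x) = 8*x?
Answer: -14494835/68712 ≈ -210.95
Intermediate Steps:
c(C) = -96 - 8*C (c(C) = 8*(-12 - C) = -96 - 8*C)
20004/c(0) + 44243/(-17178) = 20004/(-96 - 8*0) + 44243/(-17178) = 20004/(-96 + 0) + 44243*(-1/17178) = 20004/(-96) - 44243/17178 = 20004*(-1/96) - 44243/17178 = -1667/8 - 44243/17178 = -14494835/68712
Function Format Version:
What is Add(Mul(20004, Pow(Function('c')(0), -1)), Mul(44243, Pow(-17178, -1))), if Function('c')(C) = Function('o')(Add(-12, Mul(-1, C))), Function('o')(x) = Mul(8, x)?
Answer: Rational(-14494835, 68712) ≈ -210.95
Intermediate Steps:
Function('c')(C) = Add(-96, Mul(-8, C)) (Function('c')(C) = Mul(8, Add(-12, Mul(-1, C))) = Add(-96, Mul(-8, C)))
Add(Mul(20004, Pow(Function('c')(0), -1)), Mul(44243, Pow(-17178, -1))) = Add(Mul(20004, Pow(Add(-96, Mul(-8, 0)), -1)), Mul(44243, Pow(-17178, -1))) = Add(Mul(20004, Pow(Add(-96, 0), -1)), Mul(44243, Rational(-1, 17178))) = Add(Mul(20004, Pow(-96, -1)), Rational(-44243, 17178)) = Add(Mul(20004, Rational(-1, 96)), Rational(-44243, 17178)) = Add(Rational(-1667, 8), Rational(-44243, 17178)) = Rational(-14494835, 68712)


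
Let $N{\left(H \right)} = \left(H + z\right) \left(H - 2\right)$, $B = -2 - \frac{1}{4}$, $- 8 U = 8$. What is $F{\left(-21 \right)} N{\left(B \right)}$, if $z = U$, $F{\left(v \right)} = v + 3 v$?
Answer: $- \frac{4641}{4} \approx -1160.3$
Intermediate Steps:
$U = -1$ ($U = \left(- \frac{1}{8}\right) 8 = -1$)
$F{\left(v \right)} = 4 v$
$z = -1$
$B = - \frac{9}{4}$ ($B = -2 - \frac{1}{4} = - \frac{9}{4} \approx -2.25$)
$N{\left(H \right)} = \left(-1 + H\right) \left(-2 + H\right)$ ($N{\left(H \right)} = \left(H - 1\right) \left(H - 2\right) = \left(-1 + H\right) \left(-2 + H\right)$)
$F{\left(-21 \right)} N{\left(B \right)} = 4 \left(-21\right) \left(2 + \left(- \frac{9}{4}\right)^{2} - - \frac{27}{4}\right) = - 84 \left(2 + \frac{81}{16} + \frac{27}{4}\right) = \left(-84\right) \frac{221}{16} = - \frac{4641}{4}$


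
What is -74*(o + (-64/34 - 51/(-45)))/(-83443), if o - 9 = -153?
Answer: -2731414/21277965 ≈ -0.12837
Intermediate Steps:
o = -144 (o = 9 - 153 = -144)
-74*(o + (-64/34 - 51/(-45)))/(-83443) = -74*(-144 + (-64/34 - 51/(-45)))/(-83443) = -74*(-144 + (-64*1/34 - 51*(-1/45)))*(-1/83443) = -74*(-144 + (-32/17 + 17/15))*(-1/83443) = -74*(-144 - 191/255)*(-1/83443) = -74*(-36911/255)*(-1/83443) = (2731414/255)*(-1/83443) = -2731414/21277965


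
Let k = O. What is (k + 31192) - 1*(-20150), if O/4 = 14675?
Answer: 110042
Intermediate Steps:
O = 58700 (O = 4*14675 = 58700)
k = 58700
(k + 31192) - 1*(-20150) = (58700 + 31192) - 1*(-20150) = 89892 + 20150 = 110042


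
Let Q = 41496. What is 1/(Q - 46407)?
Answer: -1/4911 ≈ -0.00020362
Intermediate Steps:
1/(Q - 46407) = 1/(41496 - 46407) = 1/(-4911) = -1/4911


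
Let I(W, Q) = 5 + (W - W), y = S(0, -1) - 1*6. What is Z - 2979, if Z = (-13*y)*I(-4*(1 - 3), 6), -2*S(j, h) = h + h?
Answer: -2654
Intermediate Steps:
S(j, h) = -h (S(j, h) = -(h + h)/2 = -h)
y = -5 (y = -1*(-1) - 1*6 = 1 - 6 = -5)
I(W, Q) = 5 (I(W, Q) = 5 + 0 = 5)
Z = 325 (Z = -13*(-5)*5 = 65*5 = 325)
Z - 2979 = 325 - 2979 = -2654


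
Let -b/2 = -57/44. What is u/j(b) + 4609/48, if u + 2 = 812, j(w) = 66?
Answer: 57179/528 ≈ 108.29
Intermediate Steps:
b = 57/22 (b = -(-114)/44 = -2*(-57/44) = 57/22 ≈ 2.5909)
u = 810 (u = -2 + 812 = 810)
u/j(b) + 4609/48 = 810/66 + 4609/48 = 810*(1/66) + 4609*(1/48) = 135/11 + 4609/48 = 57179/528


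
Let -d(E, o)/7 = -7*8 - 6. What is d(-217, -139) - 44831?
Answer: -44397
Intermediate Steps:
d(E, o) = 434 (d(E, o) = -7*(-7*8 - 6) = -7*(-56 - 6) = -7*(-62) = 434)
d(-217, -139) - 44831 = 434 - 44831 = -44397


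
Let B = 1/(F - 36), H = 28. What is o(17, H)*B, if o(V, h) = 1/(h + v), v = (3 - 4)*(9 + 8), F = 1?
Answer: -1/385 ≈ -0.0025974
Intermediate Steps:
v = -17 (v = -1*17 = -17)
B = -1/35 (B = 1/(1 - 36) = 1/(-35) = -1/35 ≈ -0.028571)
o(V, h) = 1/(-17 + h) (o(V, h) = 1/(h - 17) = 1/(-17 + h))
o(17, H)*B = -1/35/(-17 + 28) = -1/35/11 = (1/11)*(-1/35) = -1/385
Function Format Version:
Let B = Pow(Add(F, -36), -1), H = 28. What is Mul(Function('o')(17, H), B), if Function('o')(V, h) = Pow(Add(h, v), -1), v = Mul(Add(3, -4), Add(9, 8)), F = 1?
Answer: Rational(-1, 385) ≈ -0.0025974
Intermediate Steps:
v = -17 (v = Mul(-1, 17) = -17)
B = Rational(-1, 35) (B = Pow(Add(1, -36), -1) = Pow(-35, -1) = Rational(-1, 35) ≈ -0.028571)
Function('o')(V, h) = Pow(Add(-17, h), -1) (Function('o')(V, h) = Pow(Add(h, -17), -1) = Pow(Add(-17, h), -1))
Mul(Function('o')(17, H), B) = Mul(Pow(Add(-17, 28), -1), Rational(-1, 35)) = Mul(Pow(11, -1), Rational(-1, 35)) = Mul(Rational(1, 11), Rational(-1, 35)) = Rational(-1, 385)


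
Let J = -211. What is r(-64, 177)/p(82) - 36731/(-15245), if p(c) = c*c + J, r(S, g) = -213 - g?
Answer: 5981627/2545915 ≈ 2.3495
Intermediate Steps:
p(c) = -211 + c² (p(c) = c*c - 211 = c² - 211 = -211 + c²)
r(-64, 177)/p(82) - 36731/(-15245) = (-213 - 1*177)/(-211 + 82²) - 36731/(-15245) = (-213 - 177)/(-211 + 6724) - 36731*(-1/15245) = -390/6513 + 36731/15245 = -390*1/6513 + 36731/15245 = -10/167 + 36731/15245 = 5981627/2545915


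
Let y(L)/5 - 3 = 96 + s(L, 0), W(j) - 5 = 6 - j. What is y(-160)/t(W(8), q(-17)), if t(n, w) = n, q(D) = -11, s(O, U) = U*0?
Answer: 165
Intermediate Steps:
s(O, U) = 0
W(j) = 11 - j (W(j) = 5 + (6 - j) = 11 - j)
y(L) = 495 (y(L) = 15 + 5*(96 + 0) = 15 + 5*96 = 15 + 480 = 495)
y(-160)/t(W(8), q(-17)) = 495/(11 - 1*8) = 495/(11 - 8) = 495/3 = 495*(1/3) = 165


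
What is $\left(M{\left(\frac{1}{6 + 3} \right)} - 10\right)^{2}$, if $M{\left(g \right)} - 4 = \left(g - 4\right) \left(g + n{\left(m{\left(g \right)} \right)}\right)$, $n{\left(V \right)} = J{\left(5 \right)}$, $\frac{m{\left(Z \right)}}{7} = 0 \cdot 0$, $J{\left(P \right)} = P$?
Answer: $\frac{4393216}{6561} \approx 669.6$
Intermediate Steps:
$m{\left(Z \right)} = 0$ ($m{\left(Z \right)} = 7 \cdot 0 \cdot 0 = 7 \cdot 0 = 0$)
$n{\left(V \right)} = 5$
$M{\left(g \right)} = 4 + \left(-4 + g\right) \left(5 + g\right)$ ($M{\left(g \right)} = 4 + \left(g - 4\right) \left(g + 5\right) = 4 + \left(-4 + g\right) \left(5 + g\right)$)
$\left(M{\left(\frac{1}{6 + 3} \right)} - 10\right)^{2} = \left(\left(-16 + \frac{1}{6 + 3} + \left(\frac{1}{6 + 3}\right)^{2}\right) - 10\right)^{2} = \left(\left(-16 + \frac{1}{9} + \left(\frac{1}{9}\right)^{2}\right) - 10\right)^{2} = \left(\left(-16 + \frac{1}{9} + \frac{1}{81}\right) - 10\right)^{2} = \left(- \frac{1286}{81} - 10\right)^{2} = \left(- \frac{2096}{81}\right)^{2} = \frac{4393216}{6561}$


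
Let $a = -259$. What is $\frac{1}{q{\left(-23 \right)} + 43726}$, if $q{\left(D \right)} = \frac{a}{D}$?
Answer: $\frac{23}{1005957} \approx 2.2864 \cdot 10^{-5}$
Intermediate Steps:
$q{\left(D \right)} = - \frac{259}{D}$
$\frac{1}{q{\left(-23 \right)} + 43726} = \frac{1}{- \frac{259}{-23} + 43726} = \frac{1}{\left(-259\right) \left(- \frac{1}{23}\right) + 43726} = \frac{1}{\frac{259}{23} + 43726} = \frac{1}{\frac{1005957}{23}} = \frac{23}{1005957}$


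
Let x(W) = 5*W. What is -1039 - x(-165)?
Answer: -214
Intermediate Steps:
-1039 - x(-165) = -1039 - 5*(-165) = -1039 - 1*(-825) = -1039 + 825 = -214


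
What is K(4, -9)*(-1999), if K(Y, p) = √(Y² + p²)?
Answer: -1999*√97 ≈ -19688.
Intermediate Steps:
K(4, -9)*(-1999) = √(4² + (-9)²)*(-1999) = √(16 + 81)*(-1999) = √97*(-1999) = -1999*√97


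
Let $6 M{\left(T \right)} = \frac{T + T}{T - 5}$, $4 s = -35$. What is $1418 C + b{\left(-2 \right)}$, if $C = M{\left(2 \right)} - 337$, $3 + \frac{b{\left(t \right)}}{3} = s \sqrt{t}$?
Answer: $- \frac{4303711}{9} - \frac{105 i \sqrt{2}}{4} \approx -4.7819 \cdot 10^{5} - 37.123 i$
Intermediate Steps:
$s = - \frac{35}{4}$ ($s = \frac{1}{4} \left(-35\right) = - \frac{35}{4} \approx -8.75$)
$b{\left(t \right)} = -9 - \frac{105 \sqrt{t}}{4}$ ($b{\left(t \right)} = -9 + 3 \left(- \frac{35 \sqrt{t}}{4}\right) = -9 - \frac{105 \sqrt{t}}{4}$)
$M{\left(T \right)} = \frac{T}{3 \left(-5 + T\right)}$ ($M{\left(T \right)} = \frac{\left(T + T\right) \frac{1}{T - 5}}{6} = \frac{2 T \frac{1}{-5 + T}}{6} = \frac{T}{3 \left(-5 + T\right)}$)
$C = - \frac{3035}{9}$ ($C = \frac{1}{3} \cdot 2 \frac{1}{-5 + 2} - 337 = \frac{1}{3} \cdot 2 \frac{1}{-3} - 337 = \frac{1}{3} \cdot 2 \left(- \frac{1}{3}\right) - 337 = - \frac{2}{9} - 337 = - \frac{3035}{9} \approx -337.22$)
$1418 C + b{\left(-2 \right)} = 1418 \left(- \frac{3035}{9}\right) - \left(9 + \frac{105 \sqrt{-2}}{4}\right) = - \frac{4303630}{9} - \left(9 + \frac{105 i \sqrt{2}}{4}\right) = - \frac{4303711}{9} - \frac{105 i \sqrt{2}}{4}$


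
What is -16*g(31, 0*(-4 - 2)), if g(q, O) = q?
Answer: -496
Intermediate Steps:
-16*g(31, 0*(-4 - 2)) = -16*31 = -496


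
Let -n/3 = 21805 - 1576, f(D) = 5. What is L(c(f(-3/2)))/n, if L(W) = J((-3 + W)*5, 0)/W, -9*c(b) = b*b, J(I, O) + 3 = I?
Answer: -287/1517175 ≈ -0.00018917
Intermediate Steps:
J(I, O) = -3 + I
c(b) = -b²/9 (c(b) = -b*b/9 = -b²/9)
L(W) = (-18 + 5*W)/W (L(W) = (-3 + (-3 + W)*5)/W = (-3 + (-15 + 5*W))/W = (-18 + 5*W)/W)
n = -60687 (n = -3*(21805 - 1576) = -3*20229 = -60687)
L(c(f(-3/2)))/n = (5 - 18/((-⅑*5²)))/(-60687) = (5 - 18/((-⅑*25)))*(-1/60687) = (5 - 18/(-25/9))*(-1/60687) = (5 - 18*(-9/25))*(-1/60687) = (5 + 162/25)*(-1/60687) = (287/25)*(-1/60687) = -287/1517175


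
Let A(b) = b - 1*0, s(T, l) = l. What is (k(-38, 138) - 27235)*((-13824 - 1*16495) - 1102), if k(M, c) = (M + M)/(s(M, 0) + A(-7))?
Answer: 5987868549/7 ≈ 8.5541e+8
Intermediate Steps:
A(b) = b (A(b) = b + 0 = b)
k(M, c) = -2*M/7 (k(M, c) = (M + M)/(0 - 7) = (2*M)/(-7) = (2*M)*(-⅐) = -2*M/7)
(k(-38, 138) - 27235)*((-13824 - 1*16495) - 1102) = (-2/7*(-38) - 27235)*((-13824 - 1*16495) - 1102) = (76/7 - 27235)*((-13824 - 16495) - 1102) = -190569*(-30319 - 1102)/7 = -190569/7*(-31421) = 5987868549/7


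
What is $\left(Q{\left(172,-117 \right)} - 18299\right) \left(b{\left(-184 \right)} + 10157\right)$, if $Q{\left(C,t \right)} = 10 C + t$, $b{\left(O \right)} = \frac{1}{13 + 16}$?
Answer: $- \frac{4917873584}{29} \approx -1.6958 \cdot 10^{8}$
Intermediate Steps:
$b{\left(O \right)} = \frac{1}{29}$
$Q{\left(C,t \right)} = t + 10 C$
$\left(Q{\left(172,-117 \right)} - 18299\right) \left(b{\left(-184 \right)} + 10157\right) = \left(\left(-117 + 10 \cdot 172\right) - 18299\right) \left(\frac{1}{29} + 10157\right) = \left(\left(-117 + 1720\right) - 18299\right) \frac{294554}{29} = \left(1603 - 18299\right) \frac{294554}{29} = \left(-16696\right) \frac{294554}{29} = - \frac{4917873584}{29}$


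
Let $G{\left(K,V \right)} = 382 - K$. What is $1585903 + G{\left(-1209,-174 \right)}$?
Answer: $1587494$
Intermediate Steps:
$1585903 + G{\left(-1209,-174 \right)} = 1585903 + \left(382 - -1209\right) = 1585903 + \left(382 + 1209\right) = 1585903 + 1591 = 1587494$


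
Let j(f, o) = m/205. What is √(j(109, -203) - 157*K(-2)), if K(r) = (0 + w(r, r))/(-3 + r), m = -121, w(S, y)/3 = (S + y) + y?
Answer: I*√23777335/205 ≈ 23.786*I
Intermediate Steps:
w(S, y) = 3*S + 6*y (w(S, y) = 3*((S + y) + y) = 3*(S + 2*y) = 3*S + 6*y)
j(f, o) = -121/205
K(r) = 9*r/(-3 + r) (K(r) = (0 + (3*r + 6*r))/(-3 + r) = (0 + 9*r)/(-3 + r) = (9*r)/(-3 + r) = 9*r/(-3 + r))
√(j(109, -203) - 157*K(-2)) = √(-121/205 - 1413*(-2)/(-3 - 2)) = √(-121/205 - 1413*(-2)/(-5)) = √(-121/205 - 1413*(-2)*(-1)/5) = √(-121/205 - 157*18/5) = √(-121/205 - 2826/5) = √(-115987/205) = I*√23777335/205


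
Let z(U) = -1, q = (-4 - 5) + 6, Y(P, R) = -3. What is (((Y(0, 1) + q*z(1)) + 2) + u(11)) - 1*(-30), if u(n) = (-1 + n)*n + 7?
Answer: 149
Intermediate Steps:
u(n) = 7 + n*(-1 + n) (u(n) = n*(-1 + n) + 7 = 7 + n*(-1 + n))
q = -3 (q = -9 + 6 = -3)
(((Y(0, 1) + q*z(1)) + 2) + u(11)) - 1*(-30) = (((-3 - 3*(-1)) + 2) + (7 + 11**2 - 1*11)) - 1*(-30) = (((-3 + 3) + 2) + (7 + 121 - 11)) + 30 = ((0 + 2) + 117) + 30 = (2 + 117) + 30 = 119 + 30 = 149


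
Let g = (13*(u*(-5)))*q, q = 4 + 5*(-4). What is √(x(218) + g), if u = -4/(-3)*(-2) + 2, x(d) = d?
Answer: I*√4278/3 ≈ 21.802*I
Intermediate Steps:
u = -⅔ (u = -4*(-⅓)*(-2) + 2 = (4/3)*(-2) + 2 = -8/3 + 2 = -⅔ ≈ -0.66667)
q = -16 (q = 4 - 20 = -16)
g = -2080/3 (g = (13*(-⅔*(-5)))*(-16) = (13*(10/3))*(-16) = (130/3)*(-16) = -2080/3 ≈ -693.33)
√(x(218) + g) = √(218 - 2080/3) = √(-1426/3) = I*√4278/3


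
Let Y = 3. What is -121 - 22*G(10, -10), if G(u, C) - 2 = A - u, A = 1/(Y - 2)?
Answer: 33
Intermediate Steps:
A = 1 (A = 1/(3 - 2) = 1/1 = 1)
G(u, C) = 3 - u (G(u, C) = 2 + (1 - u) = 3 - u)
-121 - 22*G(10, -10) = -121 - 22*(3 - 1*10) = -121 - 22*(3 - 10) = -121 - 22*(-7) = -121 + 154 = 33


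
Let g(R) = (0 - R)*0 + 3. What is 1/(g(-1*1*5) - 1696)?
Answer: -1/1693 ≈ -0.00059067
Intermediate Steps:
g(R) = 3 (g(R) = -R*0 + 3 = 0 + 3 = 3)
1/(g(-1*1*5) - 1696) = 1/(3 - 1696) = 1/(-1693) = -1/1693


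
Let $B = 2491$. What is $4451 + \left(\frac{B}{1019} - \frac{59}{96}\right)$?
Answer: $\frac{435593639}{97824} \approx 4452.8$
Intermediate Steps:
$4451 + \left(\frac{B}{1019} - \frac{59}{96}\right) = 4451 + \left(\frac{2491}{1019} - \frac{59}{96}\right) = 4451 + \frac{179015}{97824} = \frac{435593639}{97824}$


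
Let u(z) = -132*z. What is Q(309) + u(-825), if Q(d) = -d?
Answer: 108591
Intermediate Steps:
u(z) = -132*z
Q(309) + u(-825) = -1*309 - 132*(-825) = -309 + 108900 = 108591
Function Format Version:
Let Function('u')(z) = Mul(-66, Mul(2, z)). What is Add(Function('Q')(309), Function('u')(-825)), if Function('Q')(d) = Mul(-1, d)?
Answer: 108591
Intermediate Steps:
Function('u')(z) = Mul(-132, z)
Add(Function('Q')(309), Function('u')(-825)) = Add(Mul(-1, 309), Mul(-132, -825)) = Add(-309, 108900) = 108591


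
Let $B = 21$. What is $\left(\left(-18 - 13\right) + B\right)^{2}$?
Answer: $100$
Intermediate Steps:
$\left(\left(-18 - 13\right) + B\right)^{2} = \left(\left(-18 - 13\right) + 21\right)^{2} = \left(-31 + 21\right)^{2} = \left(-10\right)^{2} = 100$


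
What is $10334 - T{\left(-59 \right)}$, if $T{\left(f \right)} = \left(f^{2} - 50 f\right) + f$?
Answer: $3962$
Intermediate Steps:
$T{\left(f \right)} = f^{2} - 49 f$
$10334 - T{\left(-59 \right)} = 10334 - - 59 \left(-49 - 59\right) = 10334 - \left(-59\right) \left(-108\right) = 10334 - 6372 = 3962$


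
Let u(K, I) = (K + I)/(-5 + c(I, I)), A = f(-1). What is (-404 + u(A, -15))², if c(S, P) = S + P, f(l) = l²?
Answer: 4072324/25 ≈ 1.6289e+5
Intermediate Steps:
c(S, P) = P + S
A = 1 (A = (-1)² = 1)
u(K, I) = (I + K)/(-5 + 2*I) (u(K, I) = (K + I)/(-5 + (I + I)) = (I + K)/(-5 + 2*I))
(-404 + u(A, -15))² = (-404 + (-15 + 1)/(-5 + 2*(-15)))² = (-404 - 14/(-5 - 30))² = (-404 - 14/(-35))² = (-404 - 1/35*(-14))² = (-404 + ⅖)² = (-2018/5)² = 4072324/25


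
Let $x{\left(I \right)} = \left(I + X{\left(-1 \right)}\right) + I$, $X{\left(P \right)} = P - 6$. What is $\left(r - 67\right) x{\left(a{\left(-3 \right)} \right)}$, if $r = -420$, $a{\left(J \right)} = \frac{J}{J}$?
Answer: $2435$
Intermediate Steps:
$a{\left(J \right)} = 1$
$X{\left(P \right)} = -6 + P$ ($X{\left(P \right)} = P - 6 = -6 + P$)
$x{\left(I \right)} = -7 + 2 I$ ($x{\left(I \right)} = \left(I - 7\right) + I = \left(-7 + I\right) + I = -7 + 2 I$)
$\left(r - 67\right) x{\left(a{\left(-3 \right)} \right)} = \left(-420 - 67\right) \left(-7 + 2 \cdot 1\right) = - 487 \left(-7 + 2\right) = \left(-487\right) \left(-5\right) = 2435$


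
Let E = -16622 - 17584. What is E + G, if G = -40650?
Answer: -74856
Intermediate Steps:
E = -34206
E + G = -34206 - 40650 = -74856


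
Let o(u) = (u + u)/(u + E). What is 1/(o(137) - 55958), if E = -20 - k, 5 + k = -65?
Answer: -187/10463872 ≈ -1.7871e-5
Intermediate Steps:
k = -70 (k = -5 - 65 = -70)
E = 50 (E = -20 - 1*(-70) = -20 + 70 = 50)
o(u) = 2*u/(50 + u) (o(u) = (u + u)/(u + 50) = (2*u)/(50 + u) = 2*u/(50 + u))
1/(o(137) - 55958) = 1/(2*137/(50 + 137) - 55958) = 1/(2*137/187 - 55958) = 1/(2*137*(1/187) - 55958) = 1/(274/187 - 55958) = 1/(-10463872/187) = -187/10463872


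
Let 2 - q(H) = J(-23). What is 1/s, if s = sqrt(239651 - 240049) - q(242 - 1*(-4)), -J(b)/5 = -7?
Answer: 33/1487 - I*sqrt(398)/1487 ≈ 0.022192 - 0.013416*I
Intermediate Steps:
J(b) = 35 (J(b) = -5*(-7) = 35)
q(H) = -33 (q(H) = 2 - 1*35 = 2 - 35 = -33)
s = 33 + I*sqrt(398) (s = sqrt(239651 - 240049) - 1*(-33) = sqrt(-398) + 33 = I*sqrt(398) + 33 = 33 + I*sqrt(398) ≈ 33.0 + 19.95*I)
1/s = 1/(33 + I*sqrt(398))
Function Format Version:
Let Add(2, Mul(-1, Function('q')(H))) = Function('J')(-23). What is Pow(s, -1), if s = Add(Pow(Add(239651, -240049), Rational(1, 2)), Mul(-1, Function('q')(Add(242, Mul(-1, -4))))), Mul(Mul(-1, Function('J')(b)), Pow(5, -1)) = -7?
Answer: Add(Rational(33, 1487), Mul(Rational(-1, 1487), I, Pow(398, Rational(1, 2)))) ≈ Add(0.022192, Mul(-0.013416, I))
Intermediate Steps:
Function('J')(b) = 35 (Function('J')(b) = Mul(-5, -7) = 35)
Function('q')(H) = -33 (Function('q')(H) = Add(2, Mul(-1, 35)) = Add(2, -35) = -33)
s = Add(33, Mul(I, Pow(398, Rational(1, 2)))) (s = Add(Pow(Add(239651, -240049), Rational(1, 2)), Mul(-1, -33)) = Add(Pow(-398, Rational(1, 2)), 33) = Add(Mul(I, Pow(398, Rational(1, 2))), 33) = Add(33, Mul(I, Pow(398, Rational(1, 2)))) ≈ Add(33.000, Mul(19.950, I)))
Pow(s, -1) = Pow(Add(33, Mul(I, Pow(398, Rational(1, 2)))), -1)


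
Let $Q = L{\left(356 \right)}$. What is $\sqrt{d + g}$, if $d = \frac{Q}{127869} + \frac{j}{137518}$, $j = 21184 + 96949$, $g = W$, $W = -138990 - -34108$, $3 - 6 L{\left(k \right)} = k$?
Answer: $\frac{2 i \sqrt{2026875415970081035191287}}{8792144571} \approx 323.85 i$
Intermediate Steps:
$L{\left(k \right)} = \frac{1}{2} - \frac{k}{6}$
$Q = - \frac{353}{6}$ ($Q = \frac{1}{2} - \frac{178}{3} = - \frac{353}{6} \approx -58.833$)
$W = -104882$ ($W = -138990 + 34108 = -104882$)
$g = -104882$
$j = 118133$
$d = \frac{22646186902}{26376433713}$ ($d = - \frac{353}{6 \cdot 127869} + \frac{118133}{137518} = \left(- \frac{353}{6}\right) \frac{1}{127869} + 118133 \cdot \frac{1}{137518} = - \frac{353}{767214} + \frac{118133}{137518} = \frac{22646186902}{26376433713} \approx 0.85858$)
$\sqrt{d + g} = \sqrt{\frac{22646186902}{26376433713} - 104882} = \sqrt{- \frac{2766390474499964}{26376433713}} = \frac{2 i \sqrt{2026875415970081035191287}}{8792144571}$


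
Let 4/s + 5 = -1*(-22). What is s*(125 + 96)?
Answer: 52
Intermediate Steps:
s = 4/17 (s = 4/(-5 - 1*(-22)) = 4/(-5 + 22) = 4/17 ≈ 0.23529)
s*(125 + 96) = 4*(125 + 96)/17 = (4/17)*221 = 52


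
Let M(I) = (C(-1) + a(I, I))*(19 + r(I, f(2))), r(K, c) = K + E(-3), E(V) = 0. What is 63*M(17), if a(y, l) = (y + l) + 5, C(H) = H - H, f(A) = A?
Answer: 88452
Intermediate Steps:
C(H) = 0
r(K, c) = K (r(K, c) = K + 0 = K)
a(y, l) = 5 + l + y (a(y, l) = (l + y) + 5 = 5 + l + y)
M(I) = (5 + 2*I)*(19 + I) (M(I) = (0 + (5 + I + I))*(19 + I) = (0 + (5 + 2*I))*(19 + I) = (5 + 2*I)*(19 + I))
63*M(17) = 63*(95 + 2*17² + 43*17) = 63*(95 + 2*289 + 731) = 63*(95 + 578 + 731) = 63*1404 = 88452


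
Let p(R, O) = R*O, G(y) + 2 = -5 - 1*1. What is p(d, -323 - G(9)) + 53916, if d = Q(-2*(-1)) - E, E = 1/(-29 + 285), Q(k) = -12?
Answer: 14770491/256 ≈ 57697.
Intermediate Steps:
G(y) = -8 (G(y) = -2 + (-5 - 1*1) = -2 + (-5 - 1) = -2 - 6 = -8)
E = 1/256 ≈ 0.0039063
d = -3073/256 (d = -12 - 1*1/256 = -12 - 1/256 = -3073/256 ≈ -12.004)
p(R, O) = O*R
p(d, -323 - G(9)) + 53916 = (-323 - 1*(-8))*(-3073/256) + 53916 = (-323 + 8)*(-3073/256) + 53916 = -315*(-3073/256) + 53916 = 967995/256 + 53916 = 14770491/256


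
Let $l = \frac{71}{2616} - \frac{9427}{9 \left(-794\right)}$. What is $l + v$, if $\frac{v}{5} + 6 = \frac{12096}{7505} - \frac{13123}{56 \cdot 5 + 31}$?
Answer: $- \frac{336808964494921}{1454422493016} \approx -231.58$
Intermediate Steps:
$l = \frac{4194733}{3115656}$ ($l = 71 \cdot \frac{1}{2616} - \frac{9427}{-7146} = \frac{71}{2616} - - \frac{9427}{7146} = \frac{71}{2616} + \frac{9427}{7146} = \frac{4194733}{3115656} \approx 1.3463$)
$v = - \frac{108730589}{466811}$ ($v = -30 + 5 \left(\frac{12096}{7505} - \frac{13123}{56 \cdot 5 + 31}\right) = -30 + 5 \left(12096 \cdot \frac{1}{7505} - \frac{13123}{280 + 31}\right) = -30 + 5 \left(\frac{12096}{7505} - \frac{13123}{311}\right) = -30 + 5 \left(- \frac{94726259}{2334055}\right) = -30 - \frac{94726259}{466811} = - \frac{108730589}{466811} \approx -232.92$)
$l + v = \frac{4194733}{3115656} - \frac{108730589}{466811} = - \frac{336808964494921}{1454422493016}$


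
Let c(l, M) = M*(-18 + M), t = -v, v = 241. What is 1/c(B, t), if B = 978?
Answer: 1/62419 ≈ 1.6021e-5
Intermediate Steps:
t = -241 (t = -1*241 = -241)
1/c(B, t) = 1/(-241*(-18 - 241)) = 1/(-241*(-259)) = 1/62419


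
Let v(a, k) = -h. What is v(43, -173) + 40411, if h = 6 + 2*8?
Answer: 40389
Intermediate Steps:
h = 22 (h = 6 + 16 = 22)
v(a, k) = -22 (v(a, k) = -1*22 = -22)
v(43, -173) + 40411 = -22 + 40411 = 40389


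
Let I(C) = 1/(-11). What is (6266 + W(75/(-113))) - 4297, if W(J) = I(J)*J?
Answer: 2447542/1243 ≈ 1969.1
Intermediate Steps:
I(C) = -1/11 (I(C) = 1*(-1/11) = -1/11)
W(J) = -J/11
(6266 + W(75/(-113))) - 4297 = (6266 - 75/(11*(-113))) - 4297 = (6266 - 75*(-1)/(11*113)) - 4297 = (6266 - 1/11*(-75/113)) - 4297 = (6266 + 75/1243) - 4297 = 7788713/1243 - 4297 = 2447542/1243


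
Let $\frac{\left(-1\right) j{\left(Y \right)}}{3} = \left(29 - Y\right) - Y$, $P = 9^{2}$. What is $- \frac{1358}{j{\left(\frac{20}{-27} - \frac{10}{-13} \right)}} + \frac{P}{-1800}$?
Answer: $\frac{31685769}{2031800} \approx 15.595$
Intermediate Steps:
$P = 81$
$j{\left(Y \right)} = -87 + 6 Y$ ($j{\left(Y \right)} = - 3 \left(\left(29 - Y\right) - Y\right) = - 3 \left(29 - 2 Y\right) = -87 + 6 Y$)
$- \frac{1358}{j{\left(\frac{20}{-27} - \frac{10}{-13} \right)}} + \frac{P}{-1800} = - \frac{1358}{-87 + 6 \left(\frac{20}{-27} - \frac{10}{-13}\right)} + \frac{81}{-1800} = - \frac{1358}{-87 + 6 \left(20 \left(- \frac{1}{27}\right) - - \frac{10}{13}\right)} + 81 \left(- \frac{1}{1800}\right) = - \frac{1358}{-87 + 6 \left(- \frac{20}{27} + \frac{10}{13}\right)} - \frac{9}{200} = - \frac{1358}{-87 + 6 \cdot \frac{10}{351}} - \frac{9}{200} = - \frac{1358}{-87 + \frac{20}{117}} - \frac{9}{200} = - \frac{1358}{- \frac{10159}{117}} - \frac{9}{200} = \left(-1358\right) \left(- \frac{117}{10159}\right) - \frac{9}{200} = \frac{158886}{10159} - \frac{9}{200} = \frac{31685769}{2031800}$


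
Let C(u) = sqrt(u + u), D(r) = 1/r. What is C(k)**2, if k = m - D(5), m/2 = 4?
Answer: 78/5 ≈ 15.600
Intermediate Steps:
m = 8 (m = 2*4 = 8)
k = 39/5 (k = 8 - 1/5 = 39/5 ≈ 7.8000)
C(u) = sqrt(2)*sqrt(u) (C(u) = sqrt(2*u) = sqrt(2)*sqrt(u))
C(k)**2 = (sqrt(2)*sqrt(39/5))**2 = (sqrt(2)*(sqrt(195)/5))**2 = (sqrt(390)/5)**2 = 78/5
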